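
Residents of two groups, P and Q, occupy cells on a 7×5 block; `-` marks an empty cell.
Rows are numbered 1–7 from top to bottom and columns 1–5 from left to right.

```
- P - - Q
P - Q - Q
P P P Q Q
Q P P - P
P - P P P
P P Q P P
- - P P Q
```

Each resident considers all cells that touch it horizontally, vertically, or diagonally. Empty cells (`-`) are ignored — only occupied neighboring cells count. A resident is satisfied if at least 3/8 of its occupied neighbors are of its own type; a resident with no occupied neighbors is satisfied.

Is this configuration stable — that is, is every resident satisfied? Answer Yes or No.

No

(1,2)P 1/2 ✓
(1,5)Q 1/1 ✓
(2,1)P 3/3 ✓
(2,3)Q 1/4 ✗
(2,5)Q 3/3 ✓
(3,1)P 3/4 ✓
(3,2)P 5/7 ✓
(3,3)P 3/5 ✓
(3,4)Q 3/6 ✓
(3,5)Q 2/3 ✓
(4,1)Q 0/4 ✗
(4,2)P 6/7 ✓
(4,3)P 5/6 ✓
(4,5)P 2/4 ✓
(5,1)P 3/4 ✓
(5,3)P 5/6 ✓
(5,4)P 6/7 ✓
(5,5)P 4/4 ✓
(6,1)P 2/2 ✓
(6,2)P 4/5 ✓
(6,3)Q 0/6 ✗
(6,4)P 6/8 ✓
(6,5)P 4/5 ✓
(7,3)P 3/4 ✓
(7,4)P 3/5 ✓
(7,5)Q 0/3 ✗
For instance (2,3) has only 1/4 same-type neighbors, below 3/8.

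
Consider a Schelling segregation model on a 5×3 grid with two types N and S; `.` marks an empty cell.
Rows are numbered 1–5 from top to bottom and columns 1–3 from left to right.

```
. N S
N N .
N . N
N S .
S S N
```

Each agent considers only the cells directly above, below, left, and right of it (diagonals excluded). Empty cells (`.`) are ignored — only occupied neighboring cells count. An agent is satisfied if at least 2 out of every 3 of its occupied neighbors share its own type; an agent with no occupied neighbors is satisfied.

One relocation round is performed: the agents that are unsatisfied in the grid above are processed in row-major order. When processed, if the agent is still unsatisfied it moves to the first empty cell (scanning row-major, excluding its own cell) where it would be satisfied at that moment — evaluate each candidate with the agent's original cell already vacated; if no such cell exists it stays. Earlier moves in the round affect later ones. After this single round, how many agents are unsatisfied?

Initially unsatisfied (in order): (1,2), (1,3), (4,1), (4,2), (5,1), (5,3).
  (1,2) → (1,1).
  (1,3): now satisfied by earlier moves; stays.
  (4,1) → (1,2).
  (4,2): now satisfied by earlier moves; stays.
  (5,1): now satisfied by earlier moves; stays.
  (5,3) → (2,3).
Resulting grid:
N N S
N N N
N . N
. S .
S S .
Unsatisfied now: (1,3).

1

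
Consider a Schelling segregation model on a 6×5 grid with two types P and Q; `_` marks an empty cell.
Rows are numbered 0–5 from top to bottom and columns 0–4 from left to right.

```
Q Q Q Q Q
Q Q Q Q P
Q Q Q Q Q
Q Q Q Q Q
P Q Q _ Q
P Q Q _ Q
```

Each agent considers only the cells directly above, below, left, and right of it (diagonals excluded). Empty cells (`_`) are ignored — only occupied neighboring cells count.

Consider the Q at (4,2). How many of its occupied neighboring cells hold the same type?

Occupied neighbors of (4,2): (3,2)=Q, (5,2)=Q, (4,1)=Q.
Same type (Q): 3 of 3.

3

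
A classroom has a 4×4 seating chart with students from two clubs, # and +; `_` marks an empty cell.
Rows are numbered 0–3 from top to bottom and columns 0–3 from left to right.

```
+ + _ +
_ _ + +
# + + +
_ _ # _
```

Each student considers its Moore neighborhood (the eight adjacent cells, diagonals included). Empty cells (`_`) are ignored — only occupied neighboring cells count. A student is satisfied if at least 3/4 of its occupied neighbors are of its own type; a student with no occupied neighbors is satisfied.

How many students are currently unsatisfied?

3

Row 0: (0,0)+ 1/1 ok · (0,1)+ 2/2 ok · (0,3)+ 2/2 ok
Row 1: (1,2)+ 6/6 ok · (1,3)+ 4/4 ok
Row 2: (2,0)# 0/1 unhappy · (2,1)+ 2/4 unhappy · (2,2)+ 4/5 ok · (2,3)+ 3/4 ok
Row 3: (3,2)# 0/3 unhappy
Unsatisfied: (2,0), (2,1), (3,2) — 3 in total.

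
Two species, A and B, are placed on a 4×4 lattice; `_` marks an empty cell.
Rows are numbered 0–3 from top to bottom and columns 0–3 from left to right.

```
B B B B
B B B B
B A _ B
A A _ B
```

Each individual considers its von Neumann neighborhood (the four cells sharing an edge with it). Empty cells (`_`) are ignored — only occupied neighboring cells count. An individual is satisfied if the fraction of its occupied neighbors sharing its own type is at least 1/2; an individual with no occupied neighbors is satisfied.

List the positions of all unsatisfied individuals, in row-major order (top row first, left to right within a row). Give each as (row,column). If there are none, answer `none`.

(2,0), (2,1)

Row 0: (0,0)B 2/2 ok · (0,1)B 3/3 ok · (0,2)B 3/3 ok · (0,3)B 2/2 ok
Row 1: (1,0)B 3/3 ok · (1,1)B 3/4 ok · (1,2)B 3/3 ok · (1,3)B 3/3 ok
Row 2: (2,0)B 1/3 unhappy · (2,1)A 1/3 unhappy · (2,3)B 2/2 ok
Row 3: (3,0)A 1/2 ok · (3,1)A 2/2 ok · (3,3)B 1/1 ok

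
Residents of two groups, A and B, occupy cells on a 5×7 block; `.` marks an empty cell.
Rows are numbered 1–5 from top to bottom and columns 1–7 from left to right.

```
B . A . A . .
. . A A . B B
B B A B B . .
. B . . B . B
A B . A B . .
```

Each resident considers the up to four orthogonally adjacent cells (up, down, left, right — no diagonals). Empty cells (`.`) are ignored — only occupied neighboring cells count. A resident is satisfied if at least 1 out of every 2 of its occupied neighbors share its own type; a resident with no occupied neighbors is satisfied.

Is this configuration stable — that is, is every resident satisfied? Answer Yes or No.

No

(1,1)B 0/0 ✓
(1,3)A 1/1 ✓
(1,5)A 0/0 ✓
(2,3)A 3/3 ✓
(2,4)A 1/2 ✓
(2,6)B 1/1 ✓
(2,7)B 1/1 ✓
(3,1)B 1/1 ✓
(3,2)B 2/3 ✓
(3,3)A 1/3 ✗
(3,4)B 1/3 ✗
(3,5)B 2/2 ✓
(4,2)B 2/2 ✓
(4,5)B 2/2 ✓
(4,7)B 0/0 ✓
(5,1)A 0/1 ✗
(5,2)B 1/2 ✓
(5,4)A 0/1 ✗
(5,5)B 1/2 ✓
For instance (3,3) has only 1/3 same-type neighbors, below 1/2.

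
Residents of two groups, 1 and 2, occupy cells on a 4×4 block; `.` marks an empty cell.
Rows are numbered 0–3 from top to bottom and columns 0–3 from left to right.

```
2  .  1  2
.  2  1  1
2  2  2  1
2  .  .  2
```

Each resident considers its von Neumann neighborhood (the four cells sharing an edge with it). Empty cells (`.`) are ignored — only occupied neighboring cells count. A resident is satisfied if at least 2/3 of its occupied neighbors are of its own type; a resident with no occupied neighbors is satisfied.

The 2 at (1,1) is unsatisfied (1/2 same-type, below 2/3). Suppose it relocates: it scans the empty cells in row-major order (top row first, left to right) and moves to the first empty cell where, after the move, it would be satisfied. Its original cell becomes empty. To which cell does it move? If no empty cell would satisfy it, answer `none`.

(1,0)

Vacating (1,1). Empty cells in order:
  (0,1): 1/2 same-type → still unsatisfied.
  (1,0): 2/2 same-type → satisfied — stop here.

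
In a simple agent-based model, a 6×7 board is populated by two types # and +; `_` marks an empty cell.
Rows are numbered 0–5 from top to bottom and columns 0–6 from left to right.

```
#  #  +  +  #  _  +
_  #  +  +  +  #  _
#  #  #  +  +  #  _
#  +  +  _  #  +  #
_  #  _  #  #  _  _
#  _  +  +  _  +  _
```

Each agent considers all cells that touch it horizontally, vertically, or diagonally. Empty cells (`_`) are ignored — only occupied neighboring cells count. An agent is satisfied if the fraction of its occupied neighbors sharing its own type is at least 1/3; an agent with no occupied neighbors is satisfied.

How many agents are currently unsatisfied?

6

Row 0: (0,0)# 2/2 ✓ · (0,1)# 2/4 ✓ · (0,2)+ 3/5 ✓ · (0,3)+ 4/5 ✓ · (0,4)# 1/4 ✗ · (0,6)+ 0/1 ✗
Row 1: (1,1)# 5/7 ✓ · (1,2)+ 4/8 ✓ · (1,3)+ 6/8 ✓ · (1,4)+ 4/7 ✓ · (1,5)# 2/5 ✓
Row 2: (2,0)# 3/4 ✓ · (2,1)# 4/7 ✓ · (2,2)# 2/7 ✗ · (2,3)+ 5/7 ✓ · (2,4)+ 4/7 ✓ · (2,5)# 3/6 ✓
Row 3: (3,0)# 3/4 ✓ · (3,1)+ 1/6 ✗ · (3,2)+ 2/6 ✓ · (3,4)# 3/6 ✓ · (3,5)+ 1/5 ✗ · (3,6)# 1/2 ✓
Row 4: (4,1)# 2/5 ✓ · (4,3)# 2/5 ✓ · (4,4)# 2/5 ✓
Row 5: (5,0)# 1/1 ✓ · (5,2)+ 1/3 ✓ · (5,3)+ 1/3 ✓ · (5,5)+ 0/1 ✗
Unsatisfied: (0,4), (0,6), (2,2), (3,1), (3,5), (5,5) — 6 in total.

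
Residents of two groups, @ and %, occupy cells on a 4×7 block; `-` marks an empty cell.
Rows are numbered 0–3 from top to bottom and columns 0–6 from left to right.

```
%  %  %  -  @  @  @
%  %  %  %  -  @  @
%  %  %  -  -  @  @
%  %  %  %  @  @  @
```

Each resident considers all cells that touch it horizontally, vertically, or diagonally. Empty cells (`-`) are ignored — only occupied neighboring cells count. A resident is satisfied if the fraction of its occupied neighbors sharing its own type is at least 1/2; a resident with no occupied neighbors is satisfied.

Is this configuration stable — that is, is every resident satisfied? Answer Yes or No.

(0,0)% 3/3 ✓
(0,1)% 5/5 ✓
(0,2)% 4/4 ✓
(0,4)@ 2/3 ✓
(0,5)@ 4/4 ✓
(0,6)@ 3/3 ✓
(1,0)% 5/5 ✓
(1,1)% 8/8 ✓
(1,2)% 6/6 ✓
(1,3)% 3/4 ✓
(1,5)@ 6/6 ✓
(1,6)@ 5/5 ✓
(2,0)% 5/5 ✓
(2,1)% 8/8 ✓
(2,2)% 7/7 ✓
(2,5)@ 6/6 ✓
(2,6)@ 5/5 ✓
(3,0)% 3/3 ✓
(3,1)% 5/5 ✓
(3,2)% 4/4 ✓
(3,3)% 2/3 ✓
(3,4)@ 2/3 ✓
(3,5)@ 4/4 ✓
(3,6)@ 3/3 ✓
All meet the threshold, so the configuration is stable.

Yes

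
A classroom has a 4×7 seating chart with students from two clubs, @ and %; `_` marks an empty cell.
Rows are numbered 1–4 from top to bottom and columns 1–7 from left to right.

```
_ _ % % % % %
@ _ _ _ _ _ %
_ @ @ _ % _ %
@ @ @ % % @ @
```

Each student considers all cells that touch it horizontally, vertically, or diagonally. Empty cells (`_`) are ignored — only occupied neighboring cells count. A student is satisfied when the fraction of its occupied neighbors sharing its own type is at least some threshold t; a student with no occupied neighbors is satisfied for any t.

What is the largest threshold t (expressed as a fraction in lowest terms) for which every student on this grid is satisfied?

1/4

Row 1: (1,3)% 1/1 · (1,4)% 2/2 · (1,5)% 2/2 · (1,6)% 3/3 · (1,7)% 2/2
Row 2: (2,1)@ 1/1 · (2,7)% 3/3
Row 3: (3,2)@ 5/5 · (3,3)@ 3/4 · (3,5)% 2/3 · (3,7)% 1/3
Row 4: (4,1)@ 2/2 · (4,2)@ 4/4 · (4,3)@ 3/4 · (4,4)% 2/4 · (4,5)% 2/3 · (4,6)@ 1/4 · (4,7)@ 1/2
The smallest same-type fraction is 1/4 at (4,6), which reduces to 1/4. Any threshold above that leaves this student unsatisfied.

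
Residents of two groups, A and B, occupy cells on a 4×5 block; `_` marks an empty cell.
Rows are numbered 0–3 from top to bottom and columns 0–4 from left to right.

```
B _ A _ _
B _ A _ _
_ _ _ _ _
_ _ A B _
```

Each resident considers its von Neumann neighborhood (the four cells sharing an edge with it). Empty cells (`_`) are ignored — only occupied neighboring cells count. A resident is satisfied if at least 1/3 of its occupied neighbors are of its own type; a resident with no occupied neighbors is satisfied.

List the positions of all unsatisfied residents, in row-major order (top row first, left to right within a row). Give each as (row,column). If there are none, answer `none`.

(0,0)B 1/1 ok
(0,2)A 1/1 ok
(1,0)B 1/1 ok
(1,2)A 1/1 ok
(3,2)A 0/1 unhappy
(3,3)B 0/1 unhappy

(3,2), (3,3)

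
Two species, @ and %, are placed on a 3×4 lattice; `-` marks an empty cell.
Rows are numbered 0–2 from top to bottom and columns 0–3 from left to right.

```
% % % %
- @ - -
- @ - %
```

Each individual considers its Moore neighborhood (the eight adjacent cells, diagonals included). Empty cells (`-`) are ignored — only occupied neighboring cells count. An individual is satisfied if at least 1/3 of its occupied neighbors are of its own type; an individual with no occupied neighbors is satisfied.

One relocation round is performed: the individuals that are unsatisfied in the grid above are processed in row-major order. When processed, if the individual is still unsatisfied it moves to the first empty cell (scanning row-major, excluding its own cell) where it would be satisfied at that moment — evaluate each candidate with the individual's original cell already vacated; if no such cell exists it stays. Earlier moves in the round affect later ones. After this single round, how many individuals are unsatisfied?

Initially unsatisfied (in order): (1,1).
  (1,1) → (1,0).
Resulting grid:
% % % %
@ - - -
- @ - %
All satisfied now.

0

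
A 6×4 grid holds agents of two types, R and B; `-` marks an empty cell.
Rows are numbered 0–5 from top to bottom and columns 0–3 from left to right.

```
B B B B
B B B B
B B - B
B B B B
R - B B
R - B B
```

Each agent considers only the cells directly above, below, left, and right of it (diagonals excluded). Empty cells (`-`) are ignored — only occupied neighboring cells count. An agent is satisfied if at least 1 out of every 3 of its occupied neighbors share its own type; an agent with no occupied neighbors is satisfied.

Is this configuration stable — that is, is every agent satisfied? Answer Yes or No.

Row 0: (0,0)B 2/2 satisfied · (0,1)B 3/3 satisfied · (0,2)B 3/3 satisfied · (0,3)B 2/2 satisfied
Row 1: (1,0)B 3/3 satisfied · (1,1)B 4/4 satisfied · (1,2)B 3/3 satisfied · (1,3)B 3/3 satisfied
Row 2: (2,0)B 3/3 satisfied · (2,1)B 3/3 satisfied · (2,3)B 2/2 satisfied
Row 3: (3,0)B 2/3 satisfied · (3,1)B 3/3 satisfied · (3,2)B 3/3 satisfied · (3,3)B 3/3 satisfied
Row 4: (4,0)R 1/2 satisfied · (4,2)B 3/3 satisfied · (4,3)B 3/3 satisfied
Row 5: (5,0)R 1/1 satisfied · (5,2)B 2/2 satisfied · (5,3)B 2/2 satisfied
All meet the threshold, so the configuration is stable.

Yes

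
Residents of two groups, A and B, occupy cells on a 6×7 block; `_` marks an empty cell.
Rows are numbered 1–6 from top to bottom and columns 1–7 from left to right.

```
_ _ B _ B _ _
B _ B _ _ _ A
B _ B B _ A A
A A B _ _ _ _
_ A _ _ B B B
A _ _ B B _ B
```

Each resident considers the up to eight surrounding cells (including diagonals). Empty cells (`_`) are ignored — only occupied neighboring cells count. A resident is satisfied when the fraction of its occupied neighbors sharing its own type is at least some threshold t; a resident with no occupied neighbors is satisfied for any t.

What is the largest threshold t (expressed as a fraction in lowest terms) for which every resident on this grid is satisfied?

Row 1: (1,3)B 1/1 · (1,5)B — no occupied neighbors
Row 2: (2,1)B 1/1 · (2,3)B 3/3 · (2,7)A 2/2
Row 3: (3,1)B 1/3 · (3,3)B 3/4 · (3,4)B 3/3 · (3,6)A 2/2 · (3,7)A 2/2
Row 4: (4,1)A 2/3 · (4,2)A 2/5 · (4,3)B 2/4
Row 5: (5,2)A 3/4 · (5,5)B 3/3 · (5,6)B 4/4 · (5,7)B 2/2
Row 6: (6,1)A 1/1 · (6,4)B 2/2 · (6,5)B 3/3 · (6,7)B 2/2
The smallest same-type fraction is 1/3 at (3,1), which reduces to 1/3. Any threshold above that leaves this resident unsatisfied.

1/3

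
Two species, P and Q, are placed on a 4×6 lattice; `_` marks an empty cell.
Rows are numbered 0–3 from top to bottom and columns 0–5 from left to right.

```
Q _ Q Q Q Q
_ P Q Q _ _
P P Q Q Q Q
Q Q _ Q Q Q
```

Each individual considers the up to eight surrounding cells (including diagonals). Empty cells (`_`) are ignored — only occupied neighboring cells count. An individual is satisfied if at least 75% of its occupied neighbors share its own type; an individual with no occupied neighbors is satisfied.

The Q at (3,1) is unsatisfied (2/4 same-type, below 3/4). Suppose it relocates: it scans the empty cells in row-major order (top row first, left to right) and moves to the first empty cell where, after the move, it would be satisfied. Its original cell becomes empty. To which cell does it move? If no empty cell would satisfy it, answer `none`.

Vacating (3,1). Empty cells in order:
  (0,1): 3/4 same-type → satisfied — stop here.

(0,1)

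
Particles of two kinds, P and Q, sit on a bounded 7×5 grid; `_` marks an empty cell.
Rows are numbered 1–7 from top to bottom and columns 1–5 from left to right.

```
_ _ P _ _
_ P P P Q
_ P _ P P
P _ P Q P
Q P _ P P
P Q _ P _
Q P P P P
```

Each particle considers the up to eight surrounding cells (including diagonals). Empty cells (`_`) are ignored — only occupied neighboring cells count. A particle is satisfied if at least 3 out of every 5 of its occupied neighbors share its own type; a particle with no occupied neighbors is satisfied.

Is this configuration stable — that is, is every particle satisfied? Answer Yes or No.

No

Row 1: (1,3)P 3/3 satisfied
Row 2: (2,2)P 3/3 satisfied · (2,3)P 5/5 satisfied · (2,4)P 4/5 satisfied · (2,5)Q 0/3 not
Row 3: (3,2)P 4/4 satisfied · (3,4)P 5/7 satisfied · (3,5)P 3/5 satisfied
Row 4: (4,1)P 2/3 satisfied · (4,3)P 4/5 satisfied · (4,4)Q 0/6 not · (4,5)P 4/5 satisfied
Row 5: (5,1)Q 1/4 not · (5,2)P 3/5 satisfied · (5,4)P 4/5 satisfied · (5,5)P 3/4 satisfied
Row 6: (6,1)P 2/5 not · (6,2)Q 2/6 not · (6,4)P 5/5 satisfied
Row 7: (7,1)Q 1/3 not · (7,2)P 2/4 not · (7,3)P 3/4 satisfied · (7,4)P 3/3 satisfied · (7,5)P 2/2 satisfied
For instance (2,5) has only 0/3 same-type neighbors, below 3/5.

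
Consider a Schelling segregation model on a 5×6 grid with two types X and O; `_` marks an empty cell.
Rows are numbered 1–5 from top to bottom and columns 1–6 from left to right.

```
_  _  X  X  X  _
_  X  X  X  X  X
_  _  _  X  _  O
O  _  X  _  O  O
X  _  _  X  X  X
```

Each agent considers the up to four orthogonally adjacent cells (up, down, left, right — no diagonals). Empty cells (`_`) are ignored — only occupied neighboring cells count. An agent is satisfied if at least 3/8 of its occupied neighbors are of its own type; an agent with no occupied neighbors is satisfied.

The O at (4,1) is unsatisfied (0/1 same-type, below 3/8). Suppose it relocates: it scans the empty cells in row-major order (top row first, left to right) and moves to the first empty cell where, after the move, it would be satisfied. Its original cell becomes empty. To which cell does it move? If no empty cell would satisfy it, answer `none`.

(1,1)

Vacating (4,1). Empty cells in order:
  (1,1): 0/0 same-type → satisfied — stop here.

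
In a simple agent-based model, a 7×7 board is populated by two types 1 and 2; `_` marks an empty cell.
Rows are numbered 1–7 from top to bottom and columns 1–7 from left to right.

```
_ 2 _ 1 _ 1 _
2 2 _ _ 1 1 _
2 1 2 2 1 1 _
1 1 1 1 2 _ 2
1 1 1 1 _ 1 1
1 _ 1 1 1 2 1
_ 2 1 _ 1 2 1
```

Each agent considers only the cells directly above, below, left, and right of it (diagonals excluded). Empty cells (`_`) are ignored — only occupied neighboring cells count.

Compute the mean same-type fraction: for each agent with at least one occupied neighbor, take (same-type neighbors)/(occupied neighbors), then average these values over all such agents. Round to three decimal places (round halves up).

Row 1: (1,2)2 1/1 · (1,4)1 — no occupied neighbors · (1,6)1 1/1
Row 2: (2,1)2 2/2 · (2,2)2 2/3 · (2,5)1 2/2 · (2,6)1 3/3
Row 3: (3,1)2 1/3 · (3,2)1 1/4 · (3,3)2 1/3 · (3,4)2 1/3 · (3,5)1 2/4 · (3,6)1 2/2
Row 4: (4,1)1 2/3 · (4,2)1 4/4 · (4,3)1 3/4 · (4,4)1 2/4 · (4,5)2 0/2 · (4,7)2 0/1
Row 5: (5,1)1 3/3 · (5,2)1 3/3 · (5,3)1 4/4 · (5,4)1 3/3 · (5,6)1 1/2 · (5,7)1 2/3
Row 6: (6,1)1 1/1 · (6,3)1 3/3 · (6,4)1 3/3 · (6,5)1 2/3 · (6,6)2 1/4 · (6,7)1 2/3
Row 7: (7,2)2 0/1 · (7,3)1 1/2 · (7,5)1 1/2 · (7,6)2 1/3 · (7,7)1 1/2
Sum over 35 agents: 1/1 + 1/1 + 2/2 + 2/3 + 2/2 + 3/3 + 1/3 + 1/4 + 1/3 + 1/3 + 2/4 + 2/2 + 2/3 + 4/4 + 3/4 + 2/4 + 0/2 + 0/1 + 3/3 + 3/3 + 4/4 + 3/3 + 1/2 + 2/3 + 1/1 + 3/3 + 3/3 + 2/3 + 1/4 + 2/3 + 0/1 + 1/2 + 1/2 + 1/3 + 1/2 = 275/12; mean = 275/12 ÷ 35 = 55/84 = 0.654761… → 0.655.

0.655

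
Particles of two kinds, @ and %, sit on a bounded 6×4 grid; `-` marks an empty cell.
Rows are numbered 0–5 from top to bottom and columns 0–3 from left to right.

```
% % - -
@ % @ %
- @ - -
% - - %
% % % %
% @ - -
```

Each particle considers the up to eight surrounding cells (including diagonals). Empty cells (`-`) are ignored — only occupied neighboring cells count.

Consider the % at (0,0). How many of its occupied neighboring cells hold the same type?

2

Occupied neighbors of (0,0): (0,1)=%, (1,0)=@, (1,1)=%.
Same type (%): 2 of 3.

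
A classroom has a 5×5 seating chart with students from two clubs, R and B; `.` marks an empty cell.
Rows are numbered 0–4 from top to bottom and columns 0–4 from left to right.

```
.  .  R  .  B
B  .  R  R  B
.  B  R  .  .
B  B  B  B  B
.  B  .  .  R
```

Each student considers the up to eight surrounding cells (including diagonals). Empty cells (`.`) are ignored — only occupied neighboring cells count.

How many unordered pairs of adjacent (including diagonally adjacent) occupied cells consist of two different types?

9

Scan each occupied cell's neighbors to the right and below (and the two forward diagonals) so each pair is counted once.
From row 0: 1 unlike of 4 pairs (running 1/4).
From row 1: 2 unlike of 6 pairs (running 3/10).
From row 2: 4 unlike of 7 pairs (running 7/17).
From row 3: 2 unlike of 9 pairs (running 9/26).
Total adjacent occupied pairs: 26; unlike-type pairs: 9.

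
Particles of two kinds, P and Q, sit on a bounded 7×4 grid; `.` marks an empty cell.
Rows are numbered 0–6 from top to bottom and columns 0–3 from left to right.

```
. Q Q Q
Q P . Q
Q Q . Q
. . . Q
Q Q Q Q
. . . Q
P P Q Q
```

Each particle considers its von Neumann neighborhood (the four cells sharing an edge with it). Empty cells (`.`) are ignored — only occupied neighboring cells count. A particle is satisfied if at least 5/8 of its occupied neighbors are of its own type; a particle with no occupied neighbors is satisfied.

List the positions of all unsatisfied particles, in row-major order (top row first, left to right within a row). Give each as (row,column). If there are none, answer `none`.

(0,1), (1,0), (1,1), (2,1), (6,1), (6,2)

(0,1)Q 1/2 not
(0,2)Q 2/2 satisfied
(0,3)Q 2/2 satisfied
(1,0)Q 1/2 not
(1,1)P 0/3 not
(1,3)Q 2/2 satisfied
(2,0)Q 2/2 satisfied
(2,1)Q 1/2 not
(2,3)Q 2/2 satisfied
(3,3)Q 2/2 satisfied
(4,0)Q 1/1 satisfied
(4,1)Q 2/2 satisfied
(4,2)Q 2/2 satisfied
(4,3)Q 3/3 satisfied
(5,3)Q 2/2 satisfied
(6,0)P 1/1 satisfied
(6,1)P 1/2 not
(6,2)Q 1/2 not
(6,3)Q 2/2 satisfied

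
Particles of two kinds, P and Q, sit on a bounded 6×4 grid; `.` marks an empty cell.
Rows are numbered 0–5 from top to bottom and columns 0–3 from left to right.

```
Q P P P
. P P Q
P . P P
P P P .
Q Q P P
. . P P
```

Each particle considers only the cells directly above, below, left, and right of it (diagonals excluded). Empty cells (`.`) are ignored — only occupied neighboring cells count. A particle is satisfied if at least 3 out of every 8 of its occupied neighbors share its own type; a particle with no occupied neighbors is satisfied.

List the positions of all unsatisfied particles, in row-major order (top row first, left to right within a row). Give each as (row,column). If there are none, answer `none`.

(0,0), (1,3), (4,1)

Row 0: (0,0)Q 0/1 ✗ · (0,1)P 2/3 ✓ · (0,2)P 3/3 ✓ · (0,3)P 1/2 ✓
Row 1: (1,1)P 2/2 ✓ · (1,2)P 3/4 ✓ · (1,3)Q 0/3 ✗
Row 2: (2,0)P 1/1 ✓ · (2,2)P 3/3 ✓ · (2,3)P 1/2 ✓
Row 3: (3,0)P 2/3 ✓ · (3,1)P 2/3 ✓ · (3,2)P 3/3 ✓
Row 4: (4,0)Q 1/2 ✓ · (4,1)Q 1/3 ✗ · (4,2)P 3/4 ✓ · (4,3)P 2/2 ✓
Row 5: (5,2)P 2/2 ✓ · (5,3)P 2/2 ✓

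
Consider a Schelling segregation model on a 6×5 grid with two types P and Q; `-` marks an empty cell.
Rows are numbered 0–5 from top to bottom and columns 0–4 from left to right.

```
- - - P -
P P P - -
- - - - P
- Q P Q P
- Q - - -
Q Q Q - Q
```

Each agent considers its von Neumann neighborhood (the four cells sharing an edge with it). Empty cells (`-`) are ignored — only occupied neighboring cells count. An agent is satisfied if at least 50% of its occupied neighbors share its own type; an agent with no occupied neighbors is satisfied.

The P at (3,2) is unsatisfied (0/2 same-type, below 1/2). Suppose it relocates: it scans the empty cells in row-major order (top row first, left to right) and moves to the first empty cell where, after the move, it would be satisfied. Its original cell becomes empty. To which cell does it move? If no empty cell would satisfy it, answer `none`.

(0,0)

Vacating (3,2). Empty cells in order:
  (0,0): 1/1 same-type → satisfied — stop here.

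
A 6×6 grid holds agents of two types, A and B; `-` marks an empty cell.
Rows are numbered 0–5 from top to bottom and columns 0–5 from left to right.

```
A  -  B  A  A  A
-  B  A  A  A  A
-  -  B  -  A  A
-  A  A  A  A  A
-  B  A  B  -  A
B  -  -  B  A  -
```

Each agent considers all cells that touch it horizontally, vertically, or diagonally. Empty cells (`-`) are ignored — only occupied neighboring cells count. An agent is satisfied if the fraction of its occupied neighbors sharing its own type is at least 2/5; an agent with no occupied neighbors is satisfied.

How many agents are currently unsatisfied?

(0,0)A 0/1 ✗
(0,2)B 1/4 ✗
(0,3)A 4/5 ✓
(0,4)A 5/5 ✓
(0,5)A 3/3 ✓
(1,1)B 2/4 ✓
(1,2)A 2/5 ✓
(1,3)A 5/7 ✓
(1,4)A 7/7 ✓
(1,5)A 5/5 ✓
(2,2)B 1/6 ✗
(2,4)A 7/7 ✓
(2,5)A 5/5 ✓
(3,1)A 2/4 ✓
(3,2)A 3/6 ✓
(3,3)A 4/6 ✓
(3,4)A 5/6 ✓
(3,5)A 4/4 ✓
(4,1)B 1/4 ✗
(4,2)A 3/6 ✓
(4,3)B 1/6 ✗
(4,5)A 3/3 ✓
(5,0)B 1/1 ✓
(5,3)B 1/3 ✗
(5,4)A 1/3 ✗
Unsatisfied: (0,0), (0,2), (2,2), (4,1), (4,3), (5,3), (5,4) — 7 in total.

7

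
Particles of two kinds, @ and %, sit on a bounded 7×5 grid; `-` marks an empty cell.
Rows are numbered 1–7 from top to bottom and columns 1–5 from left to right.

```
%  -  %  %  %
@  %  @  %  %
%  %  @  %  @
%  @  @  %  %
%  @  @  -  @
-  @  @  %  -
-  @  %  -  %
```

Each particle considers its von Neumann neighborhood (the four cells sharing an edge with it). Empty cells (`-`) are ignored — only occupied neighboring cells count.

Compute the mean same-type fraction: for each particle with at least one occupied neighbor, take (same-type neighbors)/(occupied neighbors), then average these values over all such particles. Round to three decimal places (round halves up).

Row 1: (1,1)% 0/1 · (1,3)% 1/2 · (1,4)% 3/3 · (1,5)% 2/2
Row 2: (2,1)@ 0/3 · (2,2)% 1/3 · (2,3)@ 1/4 · (2,4)% 3/4 · (2,5)% 2/3
Row 3: (3,1)% 2/3 · (3,2)% 2/4 · (3,3)@ 2/4 · (3,4)% 2/4 · (3,5)@ 0/3
Row 4: (4,1)% 2/3 · (4,2)@ 2/4 · (4,3)@ 3/4 · (4,4)% 2/3 · (4,5)% 1/3
Row 5: (5,1)% 1/2 · (5,2)@ 3/4 · (5,3)@ 3/3 · (5,5)@ 0/1
Row 6: (6,2)@ 3/3 · (6,3)@ 2/4 · (6,4)% 0/1
Row 7: (7,2)@ 1/2 · (7,3)% 0/2 · (7,5)% — no occupied neighbors
Sum over 28 particles: 0/1 + 1/2 + 3/3 + 2/2 + 0/3 + 1/3 + 1/4 + 3/4 + 2/3 + 2/3 + 2/4 + 2/4 + 2/4 + 0/3 + 2/3 + 2/4 + 3/4 + 2/3 + 1/3 + 1/2 + 3/4 + 3/3 + 0/1 + 3/3 + 2/4 + 0/1 + 1/2 + 0/2 = 83/6; mean = 83/6 ÷ 28 = 83/168 = 0.494047… → 0.494.

0.494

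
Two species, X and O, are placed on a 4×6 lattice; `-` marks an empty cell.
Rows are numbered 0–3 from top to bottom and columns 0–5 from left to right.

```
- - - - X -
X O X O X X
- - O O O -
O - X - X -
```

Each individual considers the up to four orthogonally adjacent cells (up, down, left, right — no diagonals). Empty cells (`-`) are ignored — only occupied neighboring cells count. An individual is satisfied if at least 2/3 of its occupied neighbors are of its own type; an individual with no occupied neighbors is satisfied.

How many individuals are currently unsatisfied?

9

Row 0: (0,4)X 1/1 ✓
Row 1: (1,0)X 0/1 ✗ · (1,1)O 0/2 ✗ · (1,2)X 0/3 ✗ · (1,3)O 1/3 ✗ · (1,4)X 2/4 ✗ · (1,5)X 1/1 ✓
Row 2: (2,2)O 1/3 ✗ · (2,3)O 3/3 ✓ · (2,4)O 1/3 ✗
Row 3: (3,0)O 0/0 ✓ · (3,2)X 0/1 ✗ · (3,4)X 0/1 ✗
Unsatisfied: (1,0), (1,1), (1,2), (1,3), (1,4), (2,2), (2,4), (3,2), (3,4) — 9 in total.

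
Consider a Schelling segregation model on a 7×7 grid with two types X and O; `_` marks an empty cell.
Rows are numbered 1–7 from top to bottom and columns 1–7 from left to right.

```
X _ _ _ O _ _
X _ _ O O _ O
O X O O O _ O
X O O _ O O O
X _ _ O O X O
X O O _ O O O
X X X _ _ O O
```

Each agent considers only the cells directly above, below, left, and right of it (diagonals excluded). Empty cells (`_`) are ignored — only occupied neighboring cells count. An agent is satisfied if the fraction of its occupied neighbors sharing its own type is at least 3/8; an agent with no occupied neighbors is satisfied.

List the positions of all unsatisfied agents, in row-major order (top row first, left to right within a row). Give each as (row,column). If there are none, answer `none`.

(3,1), (3,2), (4,1), (4,2), (5,6), (6,2)

Row 1: (1,1)X 1/1 ✓ · (1,5)O 1/1 ✓
Row 2: (2,1)X 1/2 ✓ · (2,4)O 2/2 ✓ · (2,5)O 3/3 ✓ · (2,7)O 1/1 ✓
Row 3: (3,1)O 0/3 ✗ · (3,2)X 0/3 ✗ · (3,3)O 2/3 ✓ · (3,4)O 3/3 ✓ · (3,5)O 3/3 ✓ · (3,7)O 2/2 ✓
Row 4: (4,1)X 1/3 ✗ · (4,2)O 1/3 ✗ · (4,3)O 2/2 ✓ · (4,5)O 3/3 ✓ · (4,6)O 2/3 ✓ · (4,7)O 3/3 ✓
Row 5: (5,1)X 2/2 ✓ · (5,4)O 1/1 ✓ · (5,5)O 3/4 ✓ · (5,6)X 0/4 ✗ · (5,7)O 2/3 ✓
Row 6: (6,1)X 2/3 ✓ · (6,2)O 1/3 ✗ · (6,3)O 1/2 ✓ · (6,5)O 2/2 ✓ · (6,6)O 3/4 ✓ · (6,7)O 3/3 ✓
Row 7: (7,1)X 2/2 ✓ · (7,2)X 2/3 ✓ · (7,3)X 1/2 ✓ · (7,6)O 2/2 ✓ · (7,7)O 2/2 ✓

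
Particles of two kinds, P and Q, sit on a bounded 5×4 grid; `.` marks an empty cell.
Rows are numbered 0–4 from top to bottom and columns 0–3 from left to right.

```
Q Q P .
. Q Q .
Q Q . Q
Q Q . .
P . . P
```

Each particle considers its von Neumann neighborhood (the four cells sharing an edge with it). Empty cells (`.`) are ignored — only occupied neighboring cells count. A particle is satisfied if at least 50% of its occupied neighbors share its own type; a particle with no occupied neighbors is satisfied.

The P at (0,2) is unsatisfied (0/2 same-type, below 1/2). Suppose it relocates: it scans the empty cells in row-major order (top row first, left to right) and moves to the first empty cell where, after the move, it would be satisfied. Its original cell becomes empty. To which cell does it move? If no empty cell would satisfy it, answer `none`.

Vacating (0,2). Empty cells in order:
  (0,3): 0/0 same-type → satisfied — stop here.

(0,3)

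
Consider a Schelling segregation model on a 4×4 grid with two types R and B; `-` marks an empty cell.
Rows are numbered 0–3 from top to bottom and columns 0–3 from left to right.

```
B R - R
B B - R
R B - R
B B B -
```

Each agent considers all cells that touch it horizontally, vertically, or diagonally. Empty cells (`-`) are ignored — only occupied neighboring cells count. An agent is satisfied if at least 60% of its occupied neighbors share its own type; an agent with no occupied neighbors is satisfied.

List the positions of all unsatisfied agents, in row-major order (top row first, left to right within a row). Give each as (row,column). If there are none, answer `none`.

(0,1), (2,0), (2,3)

(0,0)B 2/3 ok
(0,1)R 0/3 unhappy
(0,3)R 1/1 ok
(1,0)B 3/5 ok
(1,1)B 3/5 ok
(1,3)R 2/2 ok
(2,0)R 0/5 unhappy
(2,1)B 5/6 ok
(2,3)R 1/2 unhappy
(3,0)B 2/3 ok
(3,1)B 3/4 ok
(3,2)B 2/3 ok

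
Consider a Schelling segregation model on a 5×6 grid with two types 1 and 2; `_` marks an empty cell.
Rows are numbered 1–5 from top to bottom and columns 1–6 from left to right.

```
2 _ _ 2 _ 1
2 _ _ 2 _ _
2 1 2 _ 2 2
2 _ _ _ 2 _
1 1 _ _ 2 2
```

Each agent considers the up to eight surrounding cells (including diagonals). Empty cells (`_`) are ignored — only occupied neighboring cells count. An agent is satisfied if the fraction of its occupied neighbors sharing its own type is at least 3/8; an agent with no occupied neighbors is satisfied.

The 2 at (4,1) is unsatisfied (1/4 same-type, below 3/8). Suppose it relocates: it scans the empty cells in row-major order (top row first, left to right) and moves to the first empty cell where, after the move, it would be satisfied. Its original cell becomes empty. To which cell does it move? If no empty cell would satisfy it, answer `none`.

(1,2)

Vacating (4,1). Empty cells in order:
  (1,2): 2/2 same-type → satisfied — stop here.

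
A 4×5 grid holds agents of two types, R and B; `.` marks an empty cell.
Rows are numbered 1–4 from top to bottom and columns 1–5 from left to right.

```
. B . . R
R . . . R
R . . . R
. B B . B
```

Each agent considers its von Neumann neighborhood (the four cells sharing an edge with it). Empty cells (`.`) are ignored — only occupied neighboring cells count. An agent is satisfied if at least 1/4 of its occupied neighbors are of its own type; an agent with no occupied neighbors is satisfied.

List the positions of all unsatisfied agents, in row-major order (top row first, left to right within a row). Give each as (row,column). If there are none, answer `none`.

(1,2)B 0/0 satisfied
(1,5)R 1/1 satisfied
(2,1)R 1/1 satisfied
(2,5)R 2/2 satisfied
(3,1)R 1/1 satisfied
(3,5)R 1/2 satisfied
(4,2)B 1/1 satisfied
(4,3)B 1/1 satisfied
(4,5)B 0/1 not

(4,5)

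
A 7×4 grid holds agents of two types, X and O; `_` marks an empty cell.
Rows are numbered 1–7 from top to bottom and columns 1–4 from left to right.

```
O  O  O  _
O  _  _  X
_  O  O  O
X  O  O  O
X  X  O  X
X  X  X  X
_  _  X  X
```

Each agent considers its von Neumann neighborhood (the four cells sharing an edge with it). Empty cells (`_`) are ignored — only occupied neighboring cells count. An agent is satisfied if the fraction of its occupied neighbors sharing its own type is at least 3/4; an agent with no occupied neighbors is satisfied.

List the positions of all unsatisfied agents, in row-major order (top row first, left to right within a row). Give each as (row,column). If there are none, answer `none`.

Row 1: (1,1)O 2/2 ok · (1,2)O 2/2 ok · (1,3)O 1/1 ok
Row 2: (2,1)O 1/1 ok · (2,4)X 0/1 unhappy
Row 3: (3,2)O 2/2 ok · (3,3)O 3/3 ok · (3,4)O 2/3 unhappy
Row 4: (4,1)X 1/2 unhappy · (4,2)O 2/4 unhappy · (4,3)O 4/4 ok · (4,4)O 2/3 unhappy
Row 5: (5,1)X 3/3 ok · (5,2)X 2/4 unhappy · (5,3)O 1/4 unhappy · (5,4)X 1/3 unhappy
Row 6: (6,1)X 2/2 ok · (6,2)X 3/3 ok · (6,3)X 3/4 ok · (6,4)X 3/3 ok
Row 7: (7,3)X 2/2 ok · (7,4)X 2/2 ok

(2,4), (3,4), (4,1), (4,2), (4,4), (5,2), (5,3), (5,4)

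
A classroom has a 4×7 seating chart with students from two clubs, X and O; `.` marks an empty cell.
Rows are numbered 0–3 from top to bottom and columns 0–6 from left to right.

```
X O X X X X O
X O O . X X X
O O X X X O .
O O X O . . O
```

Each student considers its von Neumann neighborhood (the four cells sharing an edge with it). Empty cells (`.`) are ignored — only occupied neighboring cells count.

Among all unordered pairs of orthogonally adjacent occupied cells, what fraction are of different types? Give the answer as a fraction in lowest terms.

Scan each occupied cell's neighbors to the right and below so each pair is counted once.
Row 0: X(0,0)–O(0,1)≠ X(0,0)–X(1,0)= O(0,1)–X(0,2)≠ O(0,1)–O(1,1)= X(0,2)–X(0,3)= X(0,2)–O(1,2)≠ X(0,3)–X(0,4)= X(0,4)–X(0,5)= X(0,4)–X(1,4)= X(0,5)–O(0,6)≠ X(0,5)–X(1,5)= O(0,6)–X(1,6)≠  → 5/12 unlike.
Row 1: X(1,0)–O(1,1)≠ X(1,0)–O(2,0)≠ O(1,1)–O(1,2)= O(1,1)–O(2,1)= O(1,2)–X(2,2)≠ X(1,4)–X(1,5)= X(1,4)–X(2,4)= X(1,5)–X(1,6)= X(1,5)–O(2,5)≠  → 4/9 unlike.
Row 2: O(2,0)–O(2,1)= O(2,0)–O(3,0)= O(2,1)–X(2,2)≠ O(2,1)–O(3,1)= X(2,2)–X(2,3)= X(2,2)–X(3,2)= X(2,3)–X(2,4)= X(2,3)–O(3,3)≠ X(2,4)–O(2,5)≠  → 3/9 unlike.
Row 3: O(3,0)–O(3,1)= O(3,1)–X(3,2)≠ X(3,2)–O(3,3)≠  → 2/3 unlike.
Total adjacent occupied pairs: 33; unlike-type pairs: 14.
14/33 is already in lowest terms.

14/33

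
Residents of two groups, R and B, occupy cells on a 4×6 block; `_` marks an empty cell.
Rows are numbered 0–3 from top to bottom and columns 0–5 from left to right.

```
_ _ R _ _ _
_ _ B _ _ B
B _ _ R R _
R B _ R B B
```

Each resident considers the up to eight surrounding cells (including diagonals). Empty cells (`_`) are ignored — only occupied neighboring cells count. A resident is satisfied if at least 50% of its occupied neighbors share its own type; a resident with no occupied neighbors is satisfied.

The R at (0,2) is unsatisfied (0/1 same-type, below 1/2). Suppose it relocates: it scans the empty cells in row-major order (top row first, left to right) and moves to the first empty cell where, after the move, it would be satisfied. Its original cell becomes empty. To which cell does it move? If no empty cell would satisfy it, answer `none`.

Vacating (0,2). Empty cells in order:
  (0,0): 0/0 same-type → satisfied — stop here.

(0,0)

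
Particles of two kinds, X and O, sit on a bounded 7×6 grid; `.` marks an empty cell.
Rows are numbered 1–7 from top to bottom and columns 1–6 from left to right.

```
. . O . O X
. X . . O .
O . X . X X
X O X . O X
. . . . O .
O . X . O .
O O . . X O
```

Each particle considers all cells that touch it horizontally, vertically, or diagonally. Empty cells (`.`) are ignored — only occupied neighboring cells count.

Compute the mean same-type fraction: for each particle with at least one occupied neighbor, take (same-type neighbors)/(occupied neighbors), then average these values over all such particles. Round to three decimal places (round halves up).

(1,3)O 0/1
(1,5)O 1/2
(1,6)X 0/2
(2,2)X 1/3
(2,5)O 1/4
(3,1)O 1/3
(3,3)X 2/3
(3,5)X 2/4
(3,6)X 2/4
(4,1)X 0/2
(4,2)O 1/4
(4,3)X 1/2
(4,5)O 1/4
(4,6)X 2/4
(5,5)O 2/3
(6,1)O 2/2
(6,3)X 0/1
(6,5)O 2/3
(7,1)O 2/2
(7,2)O 2/3
(7,5)X 0/2
(7,6)O 1/2
Sum over 22 particles: 0/1 + 1/2 + 0/2 + 1/3 + 1/4 + 1/3 + 2/3 + 2/4 + 2/4 + 0/2 + 1/4 + 1/2 + 1/4 + 2/4 + 2/3 + 2/2 + 0/1 + 2/3 + 2/2 + 2/3 + 0/2 + 1/2 = 109/12; mean = 109/12 ÷ 22 = 109/264 = 0.412878… → 0.413.

0.413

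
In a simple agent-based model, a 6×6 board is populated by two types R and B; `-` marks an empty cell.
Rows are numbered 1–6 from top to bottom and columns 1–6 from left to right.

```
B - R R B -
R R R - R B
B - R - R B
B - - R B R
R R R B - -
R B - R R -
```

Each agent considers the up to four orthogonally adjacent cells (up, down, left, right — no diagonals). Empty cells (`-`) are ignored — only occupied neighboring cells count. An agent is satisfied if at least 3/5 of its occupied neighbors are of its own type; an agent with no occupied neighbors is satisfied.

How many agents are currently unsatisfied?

(1,1)B 0/1 ✗
(1,3)R 2/2 ✓
(1,4)R 1/2 ✗
(1,5)B 0/2 ✗
(2,1)R 1/3 ✗
(2,2)R 2/2 ✓
(2,3)R 3/3 ✓
(2,5)R 1/3 ✗
(2,6)B 1/2 ✗
(3,1)B 1/2 ✗
(3,3)R 1/1 ✓
(3,5)R 1/3 ✗
(3,6)B 1/3 ✗
(4,1)B 1/2 ✗
(4,4)R 0/2 ✗
(4,5)B 0/3 ✗
(4,6)R 0/2 ✗
(5,1)R 2/3 ✓
(5,2)R 2/3 ✓
(5,3)R 1/2 ✗
(5,4)B 0/3 ✗
(6,1)R 1/2 ✗
(6,2)B 0/2 ✗
(6,4)R 1/2 ✗
(6,5)R 1/1 ✓
Unsatisfied: (1,1), (1,4), (1,5), (2,1), (2,5), (2,6), (3,1), (3,5), (3,6), (4,1), (4,4), (4,5), (4,6), (5,3), (5,4), (6,1), (6,2), (6,4) — 18 in total.

18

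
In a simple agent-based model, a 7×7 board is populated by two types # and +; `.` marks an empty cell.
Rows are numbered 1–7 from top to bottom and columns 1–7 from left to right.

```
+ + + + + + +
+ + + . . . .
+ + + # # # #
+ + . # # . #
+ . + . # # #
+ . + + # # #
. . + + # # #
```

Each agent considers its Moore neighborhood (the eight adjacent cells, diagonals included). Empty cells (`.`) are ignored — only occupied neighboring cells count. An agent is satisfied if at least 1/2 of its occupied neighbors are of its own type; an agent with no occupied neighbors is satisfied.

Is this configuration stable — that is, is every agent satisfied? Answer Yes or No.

Yes

(1,1)+ 3/3 ✓
(1,2)+ 5/5 ✓
(1,3)+ 4/4 ✓
(1,4)+ 3/3 ✓
(1,5)+ 2/2 ✓
(1,6)+ 2/2 ✓
(1,7)+ 1/1 ✓
(2,1)+ 5/5 ✓
(2,2)+ 8/8 ✓
(2,3)+ 6/7 ✓
(3,1)+ 5/5 ✓
(3,2)+ 7/7 ✓
(3,3)+ 4/6 ✓
(3,4)# 3/5 ✓
(3,5)# 4/4 ✓
(3,6)# 4/4 ✓
(3,7)# 2/2 ✓
(4,1)+ 4/4 ✓
(4,2)+ 6/6 ✓
(4,4)# 4/6 ✓
(4,5)# 6/6 ✓
(4,7)# 4/4 ✓
(5,1)+ 3/3 ✓
(5,3)+ 3/4 ✓
(5,5)# 5/6 ✓
(5,6)# 7/7 ✓
(5,7)# 4/4 ✓
(6,1)+ 1/1 ✓
(6,3)+ 4/4 ✓
(6,4)+ 4/7 ✓
(6,5)# 5/7 ✓
(6,6)# 8/8 ✓
(6,7)# 5/5 ✓
(7,3)+ 3/3 ✓
(7,4)+ 3/5 ✓
(7,5)# 3/5 ✓
(7,6)# 5/5 ✓
(7,7)# 3/3 ✓
All meet the threshold, so the configuration is stable.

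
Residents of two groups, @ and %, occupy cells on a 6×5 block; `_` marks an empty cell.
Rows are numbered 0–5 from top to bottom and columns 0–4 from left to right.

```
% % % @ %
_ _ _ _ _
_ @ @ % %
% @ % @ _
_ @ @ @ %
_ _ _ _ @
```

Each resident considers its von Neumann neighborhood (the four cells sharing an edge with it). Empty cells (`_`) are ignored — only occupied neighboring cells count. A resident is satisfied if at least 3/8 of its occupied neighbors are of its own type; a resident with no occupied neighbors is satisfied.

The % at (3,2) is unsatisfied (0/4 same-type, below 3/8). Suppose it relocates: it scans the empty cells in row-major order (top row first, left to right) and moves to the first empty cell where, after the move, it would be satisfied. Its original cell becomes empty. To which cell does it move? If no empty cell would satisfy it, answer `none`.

Vacating (3,2). Empty cells in order:
  (1,0): 1/1 same-type → satisfied — stop here.

(1,0)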